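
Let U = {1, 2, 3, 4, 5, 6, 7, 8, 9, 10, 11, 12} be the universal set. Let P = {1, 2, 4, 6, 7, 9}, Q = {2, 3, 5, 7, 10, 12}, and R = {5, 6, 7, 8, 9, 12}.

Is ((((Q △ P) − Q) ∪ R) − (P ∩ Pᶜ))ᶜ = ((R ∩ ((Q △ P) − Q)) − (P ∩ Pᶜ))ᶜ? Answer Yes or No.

No

Q △ P = {1, 3, 4, 5, 6, 9, 10, 12}
(Q △ P) − Q = {1, 4, 6, 9}
((Q △ P) − Q) ∪ R = {1, 4, 5, 6, 7, 8, 9, 12}
Pᶜ = {3, 5, 8, 10, 11, 12}
P ∩ Pᶜ = {}
(((Q △ P) − Q) ∪ R) − (P ∩ Pᶜ) = {1, 4, 5, 6, 7, 8, 9, 12}
((((Q △ P) − Q) ∪ R) − (P ∩ Pᶜ))ᶜ = {2, 3, 10, 11}
R ∩ ((Q △ P) − Q) = {6, 9}
(R ∩ ((Q △ P) − Q)) − (P ∩ Pᶜ) = {6, 9}
((R ∩ ((Q △ P) − Q)) − (P ∩ Pᶜ))ᶜ = {1, 2, 3, 4, 5, 7, 8, 10, 11, 12}
1 ∈ ((R ∩ ((Q △ P) − Q)) − (P ∩ Pᶜ))ᶜ but 1 ∉ ((((Q △ P) − Q) ∪ R) − (P ∩ Pᶜ))ᶜ, so they differ.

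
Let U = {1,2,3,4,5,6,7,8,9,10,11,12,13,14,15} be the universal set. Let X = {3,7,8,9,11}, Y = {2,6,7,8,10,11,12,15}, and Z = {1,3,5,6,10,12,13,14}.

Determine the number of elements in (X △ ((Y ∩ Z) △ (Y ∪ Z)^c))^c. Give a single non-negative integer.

Y ∩ Z = {6,10,12}
Y ∪ Z = {1,2,3,5,6,7,8,10,11,12,13,14,15}
(Y ∪ Z)^c = {4,9}
(Y ∩ Z) △ (Y ∪ Z)^c = {4,6,9,10,12}
X △ ((Y ∩ Z) △ (Y ∪ Z)^c) = {3,4,6,7,8,10,11,12}
(X △ ((Y ∩ Z) △ (Y ∪ Z)^c))^c = {1,2,5,9,13,14,15}
|(X △ ((Y ∩ Z) △ (Y ∪ Z)^c))^c| = 7

7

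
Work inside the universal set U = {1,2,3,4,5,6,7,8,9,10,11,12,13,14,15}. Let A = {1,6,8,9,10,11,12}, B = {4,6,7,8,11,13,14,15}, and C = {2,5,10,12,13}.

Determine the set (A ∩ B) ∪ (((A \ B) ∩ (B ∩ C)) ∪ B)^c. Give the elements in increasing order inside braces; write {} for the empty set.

A ∩ B = {6,8,11}
A \ B = {1,9,10,12}
B ∩ C = {13}
(A \ B) ∩ (B ∩ C) = {}
((A \ B) ∩ (B ∩ C)) ∪ B = {4,6,7,8,11,13,14,15}
(((A \ B) ∩ (B ∩ C)) ∪ B)^c = {1,2,3,5,9,10,12}
(A ∩ B) ∪ (((A \ B) ∩ (B ∩ C)) ∪ B)^c = {1,2,3,5,6,8,9,10,11,12}

{1,2,3,5,6,8,9,10,11,12}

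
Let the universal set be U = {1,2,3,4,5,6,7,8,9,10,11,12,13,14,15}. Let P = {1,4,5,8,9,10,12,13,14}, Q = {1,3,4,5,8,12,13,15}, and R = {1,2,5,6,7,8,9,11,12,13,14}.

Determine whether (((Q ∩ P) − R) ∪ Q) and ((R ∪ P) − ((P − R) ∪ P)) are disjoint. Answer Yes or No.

Yes

Q ∩ P = {1,4,5,8,12,13}
(Q ∩ P) − R = {4}
((Q ∩ P) − R) ∪ Q = {1,3,4,5,8,12,13,15}
R ∪ P = {1,2,4,5,6,7,8,9,10,11,12,13,14}
P − R = {4,10}
(P − R) ∪ P = {1,4,5,8,9,10,12,13,14}
(R ∪ P) − ((P − R) ∪ P) = {2,6,7,11}
{1,3,4,5,8,12,13,15} and {2,6,7,11} share no elements.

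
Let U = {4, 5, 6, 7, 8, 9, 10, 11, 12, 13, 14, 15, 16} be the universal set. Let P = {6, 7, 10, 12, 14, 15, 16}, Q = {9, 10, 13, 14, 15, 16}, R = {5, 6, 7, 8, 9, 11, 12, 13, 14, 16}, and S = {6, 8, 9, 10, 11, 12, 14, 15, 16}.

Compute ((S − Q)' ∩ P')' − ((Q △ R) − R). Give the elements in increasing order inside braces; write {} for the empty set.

S − Q = {6, 8, 11, 12}
(S − Q)' = {4, 5, 7, 9, 10, 13, 14, 15, 16}
P' = {4, 5, 8, 9, 11, 13}
(S − Q)' ∩ P' = {4, 5, 9, 13}
((S − Q)' ∩ P')' = {6, 7, 8, 10, 11, 12, 14, 15, 16}
Q △ R = {5, 6, 7, 8, 10, 11, 12, 15}
(Q △ R) − R = {10, 15}
((S − Q)' ∩ P')' − ((Q △ R) − R) = {6, 7, 8, 11, 12, 14, 16}

{6, 7, 8, 11, 12, 14, 16}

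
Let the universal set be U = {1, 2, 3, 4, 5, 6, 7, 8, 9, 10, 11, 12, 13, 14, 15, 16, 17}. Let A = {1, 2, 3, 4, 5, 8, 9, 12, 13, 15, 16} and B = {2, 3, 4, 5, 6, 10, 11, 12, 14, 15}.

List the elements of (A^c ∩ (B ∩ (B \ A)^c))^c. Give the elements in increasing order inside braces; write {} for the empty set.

{1, 2, 3, 4, 5, 6, 7, 8, 9, 10, 11, 12, 13, 14, 15, 16, 17}

A^c = {6, 7, 10, 11, 14, 17}
B \ A = {6, 10, 11, 14}
(B \ A)^c = {1, 2, 3, 4, 5, 7, 8, 9, 12, 13, 15, 16, 17}
B ∩ (B \ A)^c = {2, 3, 4, 5, 12, 15}
A^c ∩ (B ∩ (B \ A)^c) = {}
(A^c ∩ (B ∩ (B \ A)^c))^c = {1, 2, 3, 4, 5, 6, 7, 8, 9, 10, 11, 12, 13, 14, 15, 16, 17}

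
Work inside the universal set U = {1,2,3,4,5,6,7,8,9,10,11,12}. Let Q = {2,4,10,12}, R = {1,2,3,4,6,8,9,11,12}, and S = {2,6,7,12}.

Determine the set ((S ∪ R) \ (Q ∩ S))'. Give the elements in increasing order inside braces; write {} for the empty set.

{2,5,10,12}

S ∪ R = {1,2,3,4,6,7,8,9,11,12}
Q ∩ S = {2,12}
(S ∪ R) \ (Q ∩ S) = {1,3,4,6,7,8,9,11}
((S ∪ R) \ (Q ∩ S))' = {2,5,10,12}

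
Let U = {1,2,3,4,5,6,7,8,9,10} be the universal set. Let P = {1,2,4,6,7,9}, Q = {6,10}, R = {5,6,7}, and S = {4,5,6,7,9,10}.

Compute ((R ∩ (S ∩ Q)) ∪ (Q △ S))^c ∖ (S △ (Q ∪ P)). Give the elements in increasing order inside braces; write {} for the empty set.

S ∩ Q = {6,10}
R ∩ (S ∩ Q) = {6}
Q △ S = {4,5,7,9}
(R ∩ (S ∩ Q)) ∪ (Q △ S) = {4,5,6,7,9}
((R ∩ (S ∩ Q)) ∪ (Q △ S))^c = {1,2,3,8,10}
Q ∪ P = {1,2,4,6,7,9,10}
S △ (Q ∪ P) = {1,2,5}
((R ∩ (S ∩ Q)) ∪ (Q △ S))^c ∖ (S △ (Q ∪ P)) = {3,8,10}

{3,8,10}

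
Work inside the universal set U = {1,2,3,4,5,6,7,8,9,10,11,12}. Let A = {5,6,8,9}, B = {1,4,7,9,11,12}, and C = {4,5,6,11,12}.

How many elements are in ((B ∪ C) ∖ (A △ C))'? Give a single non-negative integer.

8

B ∪ C = {1,4,5,6,7,9,11,12}
A △ C = {4,8,9,11,12}
(B ∪ C) ∖ (A △ C) = {1,5,6,7}
((B ∪ C) ∖ (A △ C))' = {2,3,4,8,9,10,11,12}
|((B ∪ C) ∖ (A △ C))'| = 8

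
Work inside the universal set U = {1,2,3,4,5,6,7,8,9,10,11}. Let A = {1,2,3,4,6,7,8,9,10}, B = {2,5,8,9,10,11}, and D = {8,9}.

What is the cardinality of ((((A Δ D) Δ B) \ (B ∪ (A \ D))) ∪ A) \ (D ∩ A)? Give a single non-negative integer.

A Δ D = {1,2,3,4,6,7,10}
(A Δ D) Δ B = {1,3,4,5,6,7,8,9,11}
A \ D = {1,2,3,4,6,7,10}
B ∪ (A \ D) = {1,2,3,4,5,6,7,8,9,10,11}
((A Δ D) Δ B) \ (B ∪ (A \ D)) = {}
(((A Δ D) Δ B) \ (B ∪ (A \ D))) ∪ A = {1,2,3,4,6,7,8,9,10}
D ∩ A = {8,9}
((((A Δ D) Δ B) \ (B ∪ (A \ D))) ∪ A) \ (D ∩ A) = {1,2,3,4,6,7,10}
|((((A Δ D) Δ B) \ (B ∪ (A \ D))) ∪ A) \ (D ∩ A)| = 7

7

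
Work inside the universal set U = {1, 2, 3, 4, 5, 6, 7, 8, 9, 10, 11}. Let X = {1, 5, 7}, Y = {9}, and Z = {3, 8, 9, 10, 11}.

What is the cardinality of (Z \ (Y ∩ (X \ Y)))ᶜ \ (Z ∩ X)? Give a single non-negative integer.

6

X \ Y = {1, 5, 7}
Y ∩ (X \ Y) = {}
Z \ (Y ∩ (X \ Y)) = {3, 8, 9, 10, 11}
(Z \ (Y ∩ (X \ Y)))ᶜ = {1, 2, 4, 5, 6, 7}
Z ∩ X = {}
(Z \ (Y ∩ (X \ Y)))ᶜ \ (Z ∩ X) = {1, 2, 4, 5, 6, 7}
|(Z \ (Y ∩ (X \ Y)))ᶜ \ (Z ∩ X)| = 6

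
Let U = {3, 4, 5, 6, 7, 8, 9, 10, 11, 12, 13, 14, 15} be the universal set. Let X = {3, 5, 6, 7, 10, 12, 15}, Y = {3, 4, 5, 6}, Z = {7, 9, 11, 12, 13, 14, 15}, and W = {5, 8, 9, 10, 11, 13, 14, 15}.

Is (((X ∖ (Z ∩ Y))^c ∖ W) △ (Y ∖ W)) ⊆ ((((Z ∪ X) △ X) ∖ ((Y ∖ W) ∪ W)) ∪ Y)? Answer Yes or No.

Yes

Z ∩ Y = {}
X ∖ (Z ∩ Y) = {3, 5, 6, 7, 10, 12, 15}
(X ∖ (Z ∩ Y))^c = {4, 8, 9, 11, 13, 14}
(X ∖ (Z ∩ Y))^c ∖ W = {4}
Y ∖ W = {3, 4, 6}
((X ∖ (Z ∩ Y))^c ∖ W) △ (Y ∖ W) = {3, 6}
Z ∪ X = {3, 5, 6, 7, 9, 10, 11, 12, 13, 14, 15}
(Z ∪ X) △ X = {9, 11, 13, 14}
(Y ∖ W) ∪ W = {3, 4, 5, 6, 8, 9, 10, 11, 13, 14, 15}
((Z ∪ X) △ X) ∖ ((Y ∖ W) ∪ W) = {}
(((Z ∪ X) △ X) ∖ ((Y ∖ W) ∪ W)) ∪ Y = {3, 4, 5, 6}
Every element of {3, 6} is in {3, 4, 5, 6}, so ((X ∖ (Z ∩ Y))^c ∖ W) △ (Y ∖ W) ⊆ (((Z ∪ X) △ X) ∖ ((Y ∖ W) ∪ W)) ∪ Y.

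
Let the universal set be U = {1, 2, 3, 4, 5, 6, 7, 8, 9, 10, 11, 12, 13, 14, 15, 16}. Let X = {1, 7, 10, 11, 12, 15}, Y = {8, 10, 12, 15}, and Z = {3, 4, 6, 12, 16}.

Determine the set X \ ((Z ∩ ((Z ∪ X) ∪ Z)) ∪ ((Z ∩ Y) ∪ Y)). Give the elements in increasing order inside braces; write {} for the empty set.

{1, 7, 11}

Z ∪ X = {1, 3, 4, 6, 7, 10, 11, 12, 15, 16}
(Z ∪ X) ∪ Z = {1, 3, 4, 6, 7, 10, 11, 12, 15, 16}
Z ∩ ((Z ∪ X) ∪ Z) = {3, 4, 6, 12, 16}
Z ∩ Y = {12}
(Z ∩ Y) ∪ Y = {8, 10, 12, 15}
(Z ∩ ((Z ∪ X) ∪ Z)) ∪ ((Z ∩ Y) ∪ Y) = {3, 4, 6, 8, 10, 12, 15, 16}
X \ ((Z ∩ ((Z ∪ X) ∪ Z)) ∪ ((Z ∩ Y) ∪ Y)) = {1, 7, 11}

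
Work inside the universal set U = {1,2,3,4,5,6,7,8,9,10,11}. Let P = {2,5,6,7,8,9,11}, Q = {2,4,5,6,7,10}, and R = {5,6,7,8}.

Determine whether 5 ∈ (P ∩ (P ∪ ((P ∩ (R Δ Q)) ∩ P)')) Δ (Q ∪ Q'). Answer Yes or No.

5 ∈ R and 5 ∈ Q, so 5 ∉ R Δ Q
5 ∈ P and 5 ∉ (R Δ Q), so 5 ∉ P ∩ (R Δ Q)
5 ∉ (P ∩ (R Δ Q)) and 5 ∈ P, so 5 ∉ (P ∩ (R Δ Q)) ∩ P
5 ∈ ((P ∩ (R Δ Q)) ∩ P)' since 5 ∉ ((P ∩ (R Δ Q)) ∩ P)
5 ∈ P and 5 ∈ ((P ∩ (R Δ Q)) ∩ P)', so 5 ∈ P ∪ ((P ∩ (R Δ Q)) ∩ P)'
5 ∈ P and 5 ∈ (P ∪ ((P ∩ (R Δ Q)) ∩ P)'), so 5 ∈ P ∩ (P ∪ ((P ∩ (R Δ Q)) ∩ P)')
5 ∈ Q, so 5 ∉ Q'
5 ∈ Q and 5 ∉ Q', so 5 ∈ Q ∪ Q'
5 ∈ (P ∩ (P ∪ ((P ∩ (R Δ Q)) ∩ P)')) and 5 ∈ (Q ∪ Q'), so 5 ∉ (P ∩ (P ∪ ((P ∩ (R Δ Q)) ∩ P)')) Δ (Q ∪ Q')

No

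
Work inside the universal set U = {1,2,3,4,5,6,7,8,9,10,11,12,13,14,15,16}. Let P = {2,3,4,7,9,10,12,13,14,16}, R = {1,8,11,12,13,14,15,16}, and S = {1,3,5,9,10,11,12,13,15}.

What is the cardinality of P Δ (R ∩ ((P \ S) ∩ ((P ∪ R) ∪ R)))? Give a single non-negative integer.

P \ S = {2,4,7,14,16}
P ∪ R = {1,2,3,4,7,8,9,10,11,12,13,14,15,16}
(P ∪ R) ∪ R = {1,2,3,4,7,8,9,10,11,12,13,14,15,16}
(P \ S) ∩ ((P ∪ R) ∪ R) = {2,4,7,14,16}
R ∩ ((P \ S) ∩ ((P ∪ R) ∪ R)) = {14,16}
P Δ (R ∩ ((P \ S) ∩ ((P ∪ R) ∪ R))) = {2,3,4,7,9,10,12,13}
|P Δ (R ∩ ((P \ S) ∩ ((P ∪ R) ∪ R)))| = 8

8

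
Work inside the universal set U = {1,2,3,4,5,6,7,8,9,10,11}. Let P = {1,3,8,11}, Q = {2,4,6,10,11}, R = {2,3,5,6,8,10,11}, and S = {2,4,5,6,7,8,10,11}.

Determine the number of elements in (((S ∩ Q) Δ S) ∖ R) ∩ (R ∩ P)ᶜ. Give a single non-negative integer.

1

S ∩ Q = {2,4,6,10,11}
(S ∩ Q) Δ S = {5,7,8}
((S ∩ Q) Δ S) ∖ R = {7}
R ∩ P = {3,8,11}
(R ∩ P)ᶜ = {1,2,4,5,6,7,9,10}
(((S ∩ Q) Δ S) ∖ R) ∩ (R ∩ P)ᶜ = {7}
|(((S ∩ Q) Δ S) ∖ R) ∩ (R ∩ P)ᶜ| = 1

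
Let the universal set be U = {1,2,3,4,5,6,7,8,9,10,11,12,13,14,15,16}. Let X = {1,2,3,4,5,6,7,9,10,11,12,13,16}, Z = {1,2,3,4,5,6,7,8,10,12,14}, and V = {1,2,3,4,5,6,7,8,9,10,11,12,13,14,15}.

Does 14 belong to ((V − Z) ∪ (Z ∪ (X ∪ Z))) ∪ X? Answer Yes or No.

14 ∈ V and 14 ∈ Z, so 14 ∉ V − Z
14 ∉ X and 14 ∈ Z, so 14 ∈ X ∪ Z
14 ∈ Z and 14 ∈ (X ∪ Z), so 14 ∈ Z ∪ (X ∪ Z)
14 ∉ (V − Z) and 14 ∈ (Z ∪ (X ∪ Z)), so 14 ∈ (V − Z) ∪ (Z ∪ (X ∪ Z))
14 ∈ ((V − Z) ∪ (Z ∪ (X ∪ Z))) and 14 ∉ X, so 14 ∈ ((V − Z) ∪ (Z ∪ (X ∪ Z))) ∪ X

Yes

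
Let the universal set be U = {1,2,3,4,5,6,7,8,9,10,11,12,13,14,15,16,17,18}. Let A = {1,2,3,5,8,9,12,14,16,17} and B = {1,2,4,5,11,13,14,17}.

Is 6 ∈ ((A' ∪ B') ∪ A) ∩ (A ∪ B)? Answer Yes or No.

No

6 ∉ A, so 6 ∈ A'
6 ∉ B, so 6 ∈ B'
6 ∈ A' and 6 ∈ B', so 6 ∈ A' ∪ B'
6 ∈ (A' ∪ B') and 6 ∉ A, so 6 ∈ (A' ∪ B') ∪ A
6 ∉ A and 6 ∉ B, so 6 ∉ A ∪ B
6 ∈ ((A' ∪ B') ∪ A) and 6 ∉ (A ∪ B), so 6 ∉ ((A' ∪ B') ∪ A) ∩ (A ∪ B)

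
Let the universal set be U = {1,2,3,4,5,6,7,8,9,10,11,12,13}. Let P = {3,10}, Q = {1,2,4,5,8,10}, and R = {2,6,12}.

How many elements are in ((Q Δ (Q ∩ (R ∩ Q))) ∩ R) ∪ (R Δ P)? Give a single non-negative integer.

R ∩ Q = {2}
Q ∩ (R ∩ Q) = {2}
Q Δ (Q ∩ (R ∩ Q)) = {1,4,5,8,10}
(Q Δ (Q ∩ (R ∩ Q))) ∩ R = {}
R Δ P = {2,3,6,10,12}
((Q Δ (Q ∩ (R ∩ Q))) ∩ R) ∪ (R Δ P) = {2,3,6,10,12}
|((Q Δ (Q ∩ (R ∩ Q))) ∩ R) ∪ (R Δ P)| = 5

5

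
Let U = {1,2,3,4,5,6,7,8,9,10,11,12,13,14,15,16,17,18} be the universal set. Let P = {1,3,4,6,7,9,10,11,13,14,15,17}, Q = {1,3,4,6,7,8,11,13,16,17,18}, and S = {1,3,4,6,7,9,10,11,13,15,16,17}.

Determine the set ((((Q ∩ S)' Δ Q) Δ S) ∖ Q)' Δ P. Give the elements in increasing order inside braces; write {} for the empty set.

{8,14,16,18}

Q ∩ S = {1,3,4,6,7,11,13,16,17}
(Q ∩ S)' = {2,5,8,9,10,12,14,15,18}
(Q ∩ S)' Δ Q = {1,2,3,4,5,6,7,9,10,11,12,13,14,15,16,17}
((Q ∩ S)' Δ Q) Δ S = {2,5,12,14}
(((Q ∩ S)' Δ Q) Δ S) ∖ Q = {2,5,12,14}
((((Q ∩ S)' Δ Q) Δ S) ∖ Q)' = {1,3,4,6,7,8,9,10,11,13,15,16,17,18}
((((Q ∩ S)' Δ Q) Δ S) ∖ Q)' Δ P = {8,14,16,18}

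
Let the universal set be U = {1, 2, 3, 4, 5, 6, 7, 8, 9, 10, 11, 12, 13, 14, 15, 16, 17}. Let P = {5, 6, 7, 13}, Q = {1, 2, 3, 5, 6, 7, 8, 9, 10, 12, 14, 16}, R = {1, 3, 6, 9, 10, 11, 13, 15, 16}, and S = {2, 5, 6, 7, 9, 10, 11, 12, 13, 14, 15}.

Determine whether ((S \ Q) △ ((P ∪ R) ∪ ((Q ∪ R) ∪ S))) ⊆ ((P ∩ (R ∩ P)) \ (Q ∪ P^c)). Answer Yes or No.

S \ Q = {11, 13, 15}
P ∪ R = {1, 3, 5, 6, 7, 9, 10, 11, 13, 15, 16}
Q ∪ R = {1, 2, 3, 5, 6, 7, 8, 9, 10, 11, 12, 13, 14, 15, 16}
(Q ∪ R) ∪ S = {1, 2, 3, 5, 6, 7, 8, 9, 10, 11, 12, 13, 14, 15, 16}
(P ∪ R) ∪ ((Q ∪ R) ∪ S) = {1, 2, 3, 5, 6, 7, 8, 9, 10, 11, 12, 13, 14, 15, 16}
(S \ Q) △ ((P ∪ R) ∪ ((Q ∪ R) ∪ S)) = {1, 2, 3, 5, 6, 7, 8, 9, 10, 12, 14, 16}
R ∩ P = {6, 13}
P ∩ (R ∩ P) = {6, 13}
P^c = {1, 2, 3, 4, 8, 9, 10, 11, 12, 14, 15, 16, 17}
Q ∪ P^c = {1, 2, 3, 4, 5, 6, 7, 8, 9, 10, 11, 12, 14, 15, 16, 17}
(P ∩ (R ∩ P)) \ (Q ∪ P^c) = {13}
1 ∈ (S \ Q) △ ((P ∪ R) ∪ ((Q ∪ R) ∪ S)) but 1 ∉ (P ∩ (R ∩ P)) \ (Q ∪ P^c), so the inclusion fails.

No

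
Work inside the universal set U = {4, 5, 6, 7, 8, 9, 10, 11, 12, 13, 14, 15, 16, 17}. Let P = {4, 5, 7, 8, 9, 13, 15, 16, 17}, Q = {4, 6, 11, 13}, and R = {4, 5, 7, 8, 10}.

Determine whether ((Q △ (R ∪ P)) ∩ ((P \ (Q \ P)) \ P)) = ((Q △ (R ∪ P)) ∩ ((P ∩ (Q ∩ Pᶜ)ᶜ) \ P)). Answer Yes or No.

Yes

R ∪ P = {4, 5, 7, 8, 9, 10, 13, 15, 16, 17}
Q △ (R ∪ P) = {5, 6, 7, 8, 9, 10, 11, 15, 16, 17}
Q \ P = {6, 11}
P \ (Q \ P) = {4, 5, 7, 8, 9, 13, 15, 16, 17}
(P \ (Q \ P)) \ P = {}
(Q △ (R ∪ P)) ∩ ((P \ (Q \ P)) \ P) = {}
Pᶜ = {6, 10, 11, 12, 14}
Q ∩ Pᶜ = {6, 11}
(Q ∩ Pᶜ)ᶜ = {4, 5, 7, 8, 9, 10, 12, 13, 14, 15, 16, 17}
P ∩ (Q ∩ Pᶜ)ᶜ = {4, 5, 7, 8, 9, 13, 15, 16, 17}
(P ∩ (Q ∩ Pᶜ)ᶜ) \ P = {}
(Q △ (R ∪ P)) ∩ ((P ∩ (Q ∩ Pᶜ)ᶜ) \ P) = {}
Both equal {}, so (Q △ (R ∪ P)) ∩ ((P \ (Q \ P)) \ P) = (Q △ (R ∪ P)) ∩ ((P ∩ (Q ∩ Pᶜ)ᶜ) \ P).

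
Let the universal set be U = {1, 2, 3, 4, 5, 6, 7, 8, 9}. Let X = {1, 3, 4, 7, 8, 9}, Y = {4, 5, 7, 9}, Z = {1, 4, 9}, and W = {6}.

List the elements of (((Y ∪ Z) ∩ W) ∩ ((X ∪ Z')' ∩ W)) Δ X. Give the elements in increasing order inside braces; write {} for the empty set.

Y ∪ Z = {1, 4, 5, 7, 9}
(Y ∪ Z) ∩ W = {}
Z' = {2, 3, 5, 6, 7, 8}
X ∪ Z' = {1, 2, 3, 4, 5, 6, 7, 8, 9}
(X ∪ Z')' = {}
(X ∪ Z')' ∩ W = {}
((Y ∪ Z) ∩ W) ∩ ((X ∪ Z')' ∩ W) = {}
(((Y ∪ Z) ∩ W) ∩ ((X ∪ Z')' ∩ W)) Δ X = {1, 3, 4, 7, 8, 9}

{1, 3, 4, 7, 8, 9}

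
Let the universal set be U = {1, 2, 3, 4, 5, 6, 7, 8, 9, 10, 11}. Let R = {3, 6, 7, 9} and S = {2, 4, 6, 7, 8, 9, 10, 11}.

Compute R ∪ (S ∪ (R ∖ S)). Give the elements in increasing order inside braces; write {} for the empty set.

{2, 3, 4, 6, 7, 8, 9, 10, 11}

R ∖ S = {3}
S ∪ (R ∖ S) = {2, 3, 4, 6, 7, 8, 9, 10, 11}
R ∪ (S ∪ (R ∖ S)) = {2, 3, 4, 6, 7, 8, 9, 10, 11}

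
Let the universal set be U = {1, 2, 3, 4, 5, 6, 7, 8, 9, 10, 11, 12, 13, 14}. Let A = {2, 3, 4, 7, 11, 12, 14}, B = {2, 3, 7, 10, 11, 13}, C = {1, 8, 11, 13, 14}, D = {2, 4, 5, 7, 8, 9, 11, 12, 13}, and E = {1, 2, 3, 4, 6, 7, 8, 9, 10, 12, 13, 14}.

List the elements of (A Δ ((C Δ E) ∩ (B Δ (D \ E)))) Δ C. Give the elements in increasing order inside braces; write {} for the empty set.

C Δ E = {2, 3, 4, 6, 7, 9, 10, 11, 12}
D \ E = {5, 11}
B Δ (D \ E) = {2, 3, 5, 7, 10, 13}
(C Δ E) ∩ (B Δ (D \ E)) = {2, 3, 7, 10}
A Δ ((C Δ E) ∩ (B Δ (D \ E))) = {4, 10, 11, 12, 14}
(A Δ ((C Δ E) ∩ (B Δ (D \ E)))) Δ C = {1, 4, 8, 10, 12, 13}

{1, 4, 8, 10, 12, 13}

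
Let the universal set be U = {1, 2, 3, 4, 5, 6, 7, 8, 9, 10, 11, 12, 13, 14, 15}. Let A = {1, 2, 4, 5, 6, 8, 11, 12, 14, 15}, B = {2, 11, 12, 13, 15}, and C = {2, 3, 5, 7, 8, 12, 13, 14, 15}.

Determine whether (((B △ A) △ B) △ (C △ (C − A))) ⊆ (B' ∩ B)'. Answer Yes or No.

B △ A = {1, 4, 5, 6, 8, 13, 14}
(B △ A) △ B = {1, 2, 4, 5, 6, 8, 11, 12, 14, 15}
C − A = {3, 7, 13}
C △ (C − A) = {2, 5, 8, 12, 14, 15}
((B △ A) △ B) △ (C △ (C − A)) = {1, 4, 6, 11}
B' = {1, 3, 4, 5, 6, 7, 8, 9, 10, 14}
B' ∩ B = {}
(B' ∩ B)' = {1, 2, 3, 4, 5, 6, 7, 8, 9, 10, 11, 12, 13, 14, 15}
Every element of {1, 4, 6, 11} is in {1, 2, 3, 4, 5, 6, 7, 8, 9, 10, 11, 12, 13, 14, 15}, so ((B △ A) △ B) △ (C △ (C − A)) ⊆ (B' ∩ B)'.

Yes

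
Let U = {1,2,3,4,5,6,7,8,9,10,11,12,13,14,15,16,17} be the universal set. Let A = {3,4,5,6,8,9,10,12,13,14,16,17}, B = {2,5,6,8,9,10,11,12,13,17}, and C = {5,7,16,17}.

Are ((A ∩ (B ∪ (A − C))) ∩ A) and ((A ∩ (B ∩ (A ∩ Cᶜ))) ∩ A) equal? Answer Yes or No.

A − C = {3,4,6,8,9,10,12,13,14}
B ∪ (A − C) = {2,3,4,5,6,8,9,10,11,12,13,14,17}
A ∩ (B ∪ (A − C)) = {3,4,5,6,8,9,10,12,13,14,17}
(A ∩ (B ∪ (A − C))) ∩ A = {3,4,5,6,8,9,10,12,13,14,17}
Cᶜ = {1,2,3,4,6,8,9,10,11,12,13,14,15}
A ∩ Cᶜ = {3,4,6,8,9,10,12,13,14}
B ∩ (A ∩ Cᶜ) = {6,8,9,10,12,13}
A ∩ (B ∩ (A ∩ Cᶜ)) = {6,8,9,10,12,13}
(A ∩ (B ∩ (A ∩ Cᶜ))) ∩ A = {6,8,9,10,12,13}
3 ∈ (A ∩ (B ∪ (A − C))) ∩ A but 3 ∉ (A ∩ (B ∩ (A ∩ Cᶜ))) ∩ A, so they differ.

No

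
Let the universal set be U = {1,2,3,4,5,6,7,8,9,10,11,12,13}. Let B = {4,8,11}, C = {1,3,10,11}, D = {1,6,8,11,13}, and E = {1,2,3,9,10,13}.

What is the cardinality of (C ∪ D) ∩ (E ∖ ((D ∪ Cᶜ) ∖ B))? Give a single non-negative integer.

2

C ∪ D = {1,3,6,8,10,11,13}
Cᶜ = {2,4,5,6,7,8,9,12,13}
D ∪ Cᶜ = {1,2,4,5,6,7,8,9,11,12,13}
(D ∪ Cᶜ) ∖ B = {1,2,5,6,7,9,12,13}
E ∖ ((D ∪ Cᶜ) ∖ B) = {3,10}
(C ∪ D) ∩ (E ∖ ((D ∪ Cᶜ) ∖ B)) = {3,10}
|(C ∪ D) ∩ (E ∖ ((D ∪ Cᶜ) ∖ B))| = 2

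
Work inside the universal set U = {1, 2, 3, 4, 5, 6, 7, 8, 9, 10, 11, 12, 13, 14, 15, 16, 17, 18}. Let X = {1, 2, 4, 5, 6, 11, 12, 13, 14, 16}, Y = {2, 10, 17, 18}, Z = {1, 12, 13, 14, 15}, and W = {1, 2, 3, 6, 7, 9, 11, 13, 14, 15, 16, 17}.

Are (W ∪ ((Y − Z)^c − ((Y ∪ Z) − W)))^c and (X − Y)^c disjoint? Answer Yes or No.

No

Y − Z = {2, 10, 17, 18}
(Y − Z)^c = {1, 3, 4, 5, 6, 7, 8, 9, 11, 12, 13, 14, 15, 16}
Y ∪ Z = {1, 2, 10, 12, 13, 14, 15, 17, 18}
(Y ∪ Z) − W = {10, 12, 18}
(Y − Z)^c − ((Y ∪ Z) − W) = {1, 3, 4, 5, 6, 7, 8, 9, 11, 13, 14, 15, 16}
W ∪ ((Y − Z)^c − ((Y ∪ Z) − W)) = {1, 2, 3, 4, 5, 6, 7, 8, 9, 11, 13, 14, 15, 16, 17}
(W ∪ ((Y − Z)^c − ((Y ∪ Z) − W)))^c = {10, 12, 18}
X − Y = {1, 4, 5, 6, 11, 12, 13, 14, 16}
(X − Y)^c = {2, 3, 7, 8, 9, 10, 15, 17, 18}
10 lies in both, so they are not disjoint.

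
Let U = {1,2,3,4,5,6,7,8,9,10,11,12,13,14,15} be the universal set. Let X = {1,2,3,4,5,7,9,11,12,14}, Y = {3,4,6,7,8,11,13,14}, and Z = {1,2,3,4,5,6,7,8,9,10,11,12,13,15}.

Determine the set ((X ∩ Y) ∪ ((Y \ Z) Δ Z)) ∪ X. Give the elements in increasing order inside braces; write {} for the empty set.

{1,2,3,4,5,6,7,8,9,10,11,12,13,14,15}

X ∩ Y = {3,4,7,11,14}
Y \ Z = {14}
(Y \ Z) Δ Z = {1,2,3,4,5,6,7,8,9,10,11,12,13,14,15}
(X ∩ Y) ∪ ((Y \ Z) Δ Z) = {1,2,3,4,5,6,7,8,9,10,11,12,13,14,15}
((X ∩ Y) ∪ ((Y \ Z) Δ Z)) ∪ X = {1,2,3,4,5,6,7,8,9,10,11,12,13,14,15}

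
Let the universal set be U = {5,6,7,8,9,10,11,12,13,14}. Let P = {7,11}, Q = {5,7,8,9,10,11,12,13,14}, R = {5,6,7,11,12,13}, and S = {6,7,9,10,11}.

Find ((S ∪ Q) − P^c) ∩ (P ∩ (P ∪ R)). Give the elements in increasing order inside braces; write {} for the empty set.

{7,11}

S ∪ Q = {5,6,7,8,9,10,11,12,13,14}
P^c = {5,6,8,9,10,12,13,14}
(S ∪ Q) − P^c = {7,11}
P ∪ R = {5,6,7,11,12,13}
P ∩ (P ∪ R) = {7,11}
((S ∪ Q) − P^c) ∩ (P ∩ (P ∪ R)) = {7,11}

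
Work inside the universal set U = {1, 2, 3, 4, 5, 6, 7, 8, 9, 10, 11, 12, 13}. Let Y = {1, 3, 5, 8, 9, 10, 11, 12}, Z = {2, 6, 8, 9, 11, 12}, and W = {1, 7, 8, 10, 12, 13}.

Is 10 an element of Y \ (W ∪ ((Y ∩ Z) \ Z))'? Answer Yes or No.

Yes

10 ∈ Y and 10 ∉ Z, so 10 ∉ Y ∩ Z
10 ∉ (Y ∩ Z) and 10 ∉ Z, so 10 ∉ (Y ∩ Z) \ Z
10 ∈ W and 10 ∉ ((Y ∩ Z) \ Z), so 10 ∈ W ∪ ((Y ∩ Z) \ Z)
10 ∉ (W ∪ ((Y ∩ Z) \ Z))' since 10 ∈ (W ∪ ((Y ∩ Z) \ Z))
10 ∈ Y and 10 ∉ (W ∪ ((Y ∩ Z) \ Z))', so 10 ∈ Y \ (W ∪ ((Y ∩ Z) \ Z))'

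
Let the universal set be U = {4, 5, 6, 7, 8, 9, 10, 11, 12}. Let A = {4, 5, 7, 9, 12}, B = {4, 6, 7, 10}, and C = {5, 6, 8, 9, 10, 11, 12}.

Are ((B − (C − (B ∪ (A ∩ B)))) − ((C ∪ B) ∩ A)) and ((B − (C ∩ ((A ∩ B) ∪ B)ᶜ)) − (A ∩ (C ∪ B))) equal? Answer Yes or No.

Yes

A ∩ B = {4, 7}
B ∪ (A ∩ B) = {4, 6, 7, 10}
C − (B ∪ (A ∩ B)) = {5, 8, 9, 11, 12}
B − (C − (B ∪ (A ∩ B))) = {4, 6, 7, 10}
C ∪ B = {4, 5, 6, 7, 8, 9, 10, 11, 12}
(C ∪ B) ∩ A = {4, 5, 7, 9, 12}
(B − (C − (B ∪ (A ∩ B)))) − ((C ∪ B) ∩ A) = {6, 10}
(A ∩ B) ∪ B = {4, 6, 7, 10}
((A ∩ B) ∪ B)ᶜ = {5, 8, 9, 11, 12}
C ∩ ((A ∩ B) ∪ B)ᶜ = {5, 8, 9, 11, 12}
B − (C ∩ ((A ∩ B) ∪ B)ᶜ) = {4, 6, 7, 10}
A ∩ (C ∪ B) = {4, 5, 7, 9, 12}
(B − (C ∩ ((A ∩ B) ∪ B)ᶜ)) − (A ∩ (C ∪ B)) = {6, 10}
Both equal {6, 10}, so (B − (C − (B ∪ (A ∩ B)))) − ((C ∪ B) ∩ A) = (B − (C ∩ ((A ∩ B) ∪ B)ᶜ)) − (A ∩ (C ∪ B)).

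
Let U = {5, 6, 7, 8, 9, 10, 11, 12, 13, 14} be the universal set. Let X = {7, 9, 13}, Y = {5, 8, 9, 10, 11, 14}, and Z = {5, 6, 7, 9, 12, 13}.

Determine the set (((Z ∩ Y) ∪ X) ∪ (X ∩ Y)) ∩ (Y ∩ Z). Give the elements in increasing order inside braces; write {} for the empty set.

{5, 9}

Z ∩ Y = {5, 9}
(Z ∩ Y) ∪ X = {5, 7, 9, 13}
X ∩ Y = {9}
((Z ∩ Y) ∪ X) ∪ (X ∩ Y) = {5, 7, 9, 13}
Y ∩ Z = {5, 9}
(((Z ∩ Y) ∪ X) ∪ (X ∩ Y)) ∩ (Y ∩ Z) = {5, 9}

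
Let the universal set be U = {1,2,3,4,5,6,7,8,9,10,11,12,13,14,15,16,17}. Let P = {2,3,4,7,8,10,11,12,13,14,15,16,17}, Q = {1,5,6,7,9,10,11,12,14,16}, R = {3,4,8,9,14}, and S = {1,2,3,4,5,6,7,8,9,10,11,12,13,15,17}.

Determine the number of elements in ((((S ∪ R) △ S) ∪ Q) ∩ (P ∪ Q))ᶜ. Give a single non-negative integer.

7

S ∪ R = {1,2,3,4,5,6,7,8,9,10,11,12,13,14,15,17}
(S ∪ R) △ S = {14}
((S ∪ R) △ S) ∪ Q = {1,5,6,7,9,10,11,12,14,16}
P ∪ Q = {1,2,3,4,5,6,7,8,9,10,11,12,13,14,15,16,17}
(((S ∪ R) △ S) ∪ Q) ∩ (P ∪ Q) = {1,5,6,7,9,10,11,12,14,16}
((((S ∪ R) △ S) ∪ Q) ∩ (P ∪ Q))ᶜ = {2,3,4,8,13,15,17}
|((((S ∪ R) △ S) ∪ Q) ∩ (P ∪ Q))ᶜ| = 7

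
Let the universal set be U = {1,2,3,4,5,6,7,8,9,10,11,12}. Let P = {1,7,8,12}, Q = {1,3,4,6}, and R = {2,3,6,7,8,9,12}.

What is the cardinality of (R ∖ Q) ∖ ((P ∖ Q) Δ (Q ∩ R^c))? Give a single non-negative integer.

R ∖ Q = {2,7,8,9,12}
P ∖ Q = {7,8,12}
R^c = {1,4,5,10,11}
Q ∩ R^c = {1,4}
(P ∖ Q) Δ (Q ∩ R^c) = {1,4,7,8,12}
(R ∖ Q) ∖ ((P ∖ Q) Δ (Q ∩ R^c)) = {2,9}
|(R ∖ Q) ∖ ((P ∖ Q) Δ (Q ∩ R^c))| = 2

2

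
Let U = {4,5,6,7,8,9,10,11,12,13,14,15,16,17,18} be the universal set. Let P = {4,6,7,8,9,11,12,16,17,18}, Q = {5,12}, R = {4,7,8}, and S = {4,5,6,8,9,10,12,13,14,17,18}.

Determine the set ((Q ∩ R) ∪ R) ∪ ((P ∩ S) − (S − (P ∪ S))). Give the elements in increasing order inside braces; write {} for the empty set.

Q ∩ R = {}
(Q ∩ R) ∪ R = {4,7,8}
P ∩ S = {4,6,8,9,12,17,18}
P ∪ S = {4,5,6,7,8,9,10,11,12,13,14,16,17,18}
S − (P ∪ S) = {}
(P ∩ S) − (S − (P ∪ S)) = {4,6,8,9,12,17,18}
((Q ∩ R) ∪ R) ∪ ((P ∩ S) − (S − (P ∪ S))) = {4,6,7,8,9,12,17,18}

{4,6,7,8,9,12,17,18}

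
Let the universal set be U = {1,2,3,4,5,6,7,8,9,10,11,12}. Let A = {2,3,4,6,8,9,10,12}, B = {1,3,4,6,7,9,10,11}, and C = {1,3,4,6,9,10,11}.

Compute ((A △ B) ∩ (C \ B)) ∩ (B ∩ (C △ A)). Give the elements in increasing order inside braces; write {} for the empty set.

A △ B = {1,2,7,8,11,12}
C \ B = {}
(A △ B) ∩ (C \ B) = {}
C △ A = {1,2,8,11,12}
B ∩ (C △ A) = {1,11}
((A △ B) ∩ (C \ B)) ∩ (B ∩ (C △ A)) = {}

{}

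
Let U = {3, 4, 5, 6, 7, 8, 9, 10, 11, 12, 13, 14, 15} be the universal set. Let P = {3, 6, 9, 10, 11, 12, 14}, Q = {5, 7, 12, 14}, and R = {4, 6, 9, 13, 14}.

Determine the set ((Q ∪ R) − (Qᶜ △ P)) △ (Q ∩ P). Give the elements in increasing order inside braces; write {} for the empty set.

Q ∪ R = {4, 5, 6, 7, 9, 12, 13, 14}
Qᶜ = {3, 4, 6, 8, 9, 10, 11, 13, 15}
Qᶜ △ P = {4, 8, 12, 13, 14, 15}
(Q ∪ R) − (Qᶜ △ P) = {5, 6, 7, 9}
Q ∩ P = {12, 14}
((Q ∪ R) − (Qᶜ △ P)) △ (Q ∩ P) = {5, 6, 7, 9, 12, 14}

{5, 6, 7, 9, 12, 14}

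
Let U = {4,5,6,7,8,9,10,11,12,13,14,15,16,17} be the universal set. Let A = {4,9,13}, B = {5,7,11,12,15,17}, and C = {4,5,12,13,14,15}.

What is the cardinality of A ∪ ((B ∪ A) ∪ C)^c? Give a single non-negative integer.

7

B ∪ A = {4,5,7,9,11,12,13,15,17}
(B ∪ A) ∪ C = {4,5,7,9,11,12,13,14,15,17}
((B ∪ A) ∪ C)^c = {6,8,10,16}
A ∪ ((B ∪ A) ∪ C)^c = {4,6,8,9,10,13,16}
|A ∪ ((B ∪ A) ∪ C)^c| = 7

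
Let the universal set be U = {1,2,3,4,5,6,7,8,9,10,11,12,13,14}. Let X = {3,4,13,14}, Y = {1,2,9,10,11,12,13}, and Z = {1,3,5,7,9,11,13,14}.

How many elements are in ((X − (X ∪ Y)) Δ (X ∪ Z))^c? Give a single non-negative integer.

X ∪ Y = {1,2,3,4,9,10,11,12,13,14}
X − (X ∪ Y) = {}
X ∪ Z = {1,3,4,5,7,9,11,13,14}
(X − (X ∪ Y)) Δ (X ∪ Z) = {1,3,4,5,7,9,11,13,14}
((X − (X ∪ Y)) Δ (X ∪ Z))^c = {2,6,8,10,12}
|((X − (X ∪ Y)) Δ (X ∪ Z))^c| = 5

5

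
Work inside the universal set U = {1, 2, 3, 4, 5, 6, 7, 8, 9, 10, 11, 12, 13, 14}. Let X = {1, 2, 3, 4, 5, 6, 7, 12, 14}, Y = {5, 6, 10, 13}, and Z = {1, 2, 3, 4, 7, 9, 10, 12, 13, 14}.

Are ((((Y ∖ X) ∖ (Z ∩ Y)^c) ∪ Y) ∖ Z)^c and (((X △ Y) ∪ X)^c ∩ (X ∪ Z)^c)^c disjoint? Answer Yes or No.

No

Y ∖ X = {10, 13}
Z ∩ Y = {10, 13}
(Z ∩ Y)^c = {1, 2, 3, 4, 5, 6, 7, 8, 9, 11, 12, 14}
(Y ∖ X) ∖ (Z ∩ Y)^c = {10, 13}
((Y ∖ X) ∖ (Z ∩ Y)^c) ∪ Y = {5, 6, 10, 13}
(((Y ∖ X) ∖ (Z ∩ Y)^c) ∪ Y) ∖ Z = {5, 6}
((((Y ∖ X) ∖ (Z ∩ Y)^c) ∪ Y) ∖ Z)^c = {1, 2, 3, 4, 7, 8, 9, 10, 11, 12, 13, 14}
X △ Y = {1, 2, 3, 4, 7, 10, 12, 13, 14}
(X △ Y) ∪ X = {1, 2, 3, 4, 5, 6, 7, 10, 12, 13, 14}
((X △ Y) ∪ X)^c = {8, 9, 11}
X ∪ Z = {1, 2, 3, 4, 5, 6, 7, 9, 10, 12, 13, 14}
(X ∪ Z)^c = {8, 11}
((X △ Y) ∪ X)^c ∩ (X ∪ Z)^c = {8, 11}
(((X △ Y) ∪ X)^c ∩ (X ∪ Z)^c)^c = {1, 2, 3, 4, 5, 6, 7, 9, 10, 12, 13, 14}
1 lies in both, so they are not disjoint.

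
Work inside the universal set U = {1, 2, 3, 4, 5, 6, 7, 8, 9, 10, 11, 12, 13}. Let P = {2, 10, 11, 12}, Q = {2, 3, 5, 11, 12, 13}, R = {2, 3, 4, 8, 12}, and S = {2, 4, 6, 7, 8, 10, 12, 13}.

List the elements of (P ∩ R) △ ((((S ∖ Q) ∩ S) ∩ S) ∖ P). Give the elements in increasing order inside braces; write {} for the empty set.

{2, 4, 6, 7, 8, 12}

P ∩ R = {2, 12}
S ∖ Q = {4, 6, 7, 8, 10}
(S ∖ Q) ∩ S = {4, 6, 7, 8, 10}
((S ∖ Q) ∩ S) ∩ S = {4, 6, 7, 8, 10}
(((S ∖ Q) ∩ S) ∩ S) ∖ P = {4, 6, 7, 8}
(P ∩ R) △ ((((S ∖ Q) ∩ S) ∩ S) ∖ P) = {2, 4, 6, 7, 8, 12}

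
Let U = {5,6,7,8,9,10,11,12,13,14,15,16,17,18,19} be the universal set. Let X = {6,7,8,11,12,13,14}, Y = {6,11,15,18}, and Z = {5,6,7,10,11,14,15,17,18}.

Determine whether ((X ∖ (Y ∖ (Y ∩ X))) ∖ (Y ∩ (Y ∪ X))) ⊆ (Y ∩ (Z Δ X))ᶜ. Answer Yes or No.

Yes

Y ∩ X = {6,11}
Y ∖ (Y ∩ X) = {15,18}
X ∖ (Y ∖ (Y ∩ X)) = {6,7,8,11,12,13,14}
Y ∪ X = {6,7,8,11,12,13,14,15,18}
Y ∩ (Y ∪ X) = {6,11,15,18}
(X ∖ (Y ∖ (Y ∩ X))) ∖ (Y ∩ (Y ∪ X)) = {7,8,12,13,14}
Z Δ X = {5,8,10,12,13,15,17,18}
Y ∩ (Z Δ X) = {15,18}
(Y ∩ (Z Δ X))ᶜ = {5,6,7,8,9,10,11,12,13,14,16,17,19}
Every element of {7,8,12,13,14} is in {5,6,7,8,9,10,11,12,13,14,16,17,19}, so (X ∖ (Y ∖ (Y ∩ X))) ∖ (Y ∩ (Y ∪ X)) ⊆ (Y ∩ (Z Δ X))ᶜ.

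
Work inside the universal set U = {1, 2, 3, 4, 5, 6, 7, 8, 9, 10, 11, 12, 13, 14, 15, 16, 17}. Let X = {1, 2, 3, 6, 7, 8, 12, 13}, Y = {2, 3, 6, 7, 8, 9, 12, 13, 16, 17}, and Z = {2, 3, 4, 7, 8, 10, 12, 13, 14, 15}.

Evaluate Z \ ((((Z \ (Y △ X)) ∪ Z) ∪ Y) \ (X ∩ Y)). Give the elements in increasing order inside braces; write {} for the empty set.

Y △ X = {1, 9, 16, 17}
Z \ (Y △ X) = {2, 3, 4, 7, 8, 10, 12, 13, 14, 15}
(Z \ (Y △ X)) ∪ Z = {2, 3, 4, 7, 8, 10, 12, 13, 14, 15}
((Z \ (Y △ X)) ∪ Z) ∪ Y = {2, 3, 4, 6, 7, 8, 9, 10, 12, 13, 14, 15, 16, 17}
X ∩ Y = {2, 3, 6, 7, 8, 12, 13}
(((Z \ (Y △ X)) ∪ Z) ∪ Y) \ (X ∩ Y) = {4, 9, 10, 14, 15, 16, 17}
Z \ ((((Z \ (Y △ X)) ∪ Z) ∪ Y) \ (X ∩ Y)) = {2, 3, 7, 8, 12, 13}

{2, 3, 7, 8, 12, 13}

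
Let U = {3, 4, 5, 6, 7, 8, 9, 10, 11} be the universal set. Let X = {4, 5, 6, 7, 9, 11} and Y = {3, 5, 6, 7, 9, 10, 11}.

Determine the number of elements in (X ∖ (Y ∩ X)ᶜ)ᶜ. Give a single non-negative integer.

Y ∩ X = {5, 6, 7, 9, 11}
(Y ∩ X)ᶜ = {3, 4, 8, 10}
X ∖ (Y ∩ X)ᶜ = {5, 6, 7, 9, 11}
(X ∖ (Y ∩ X)ᶜ)ᶜ = {3, 4, 8, 10}
|(X ∖ (Y ∩ X)ᶜ)ᶜ| = 4

4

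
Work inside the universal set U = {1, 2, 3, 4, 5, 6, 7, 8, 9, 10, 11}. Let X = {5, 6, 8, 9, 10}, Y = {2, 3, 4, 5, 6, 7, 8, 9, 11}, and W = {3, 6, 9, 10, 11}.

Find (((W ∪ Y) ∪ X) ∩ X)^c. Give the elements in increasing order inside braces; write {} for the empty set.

{1, 2, 3, 4, 7, 11}

W ∪ Y = {2, 3, 4, 5, 6, 7, 8, 9, 10, 11}
(W ∪ Y) ∪ X = {2, 3, 4, 5, 6, 7, 8, 9, 10, 11}
((W ∪ Y) ∪ X) ∩ X = {5, 6, 8, 9, 10}
(((W ∪ Y) ∪ X) ∩ X)^c = {1, 2, 3, 4, 7, 11}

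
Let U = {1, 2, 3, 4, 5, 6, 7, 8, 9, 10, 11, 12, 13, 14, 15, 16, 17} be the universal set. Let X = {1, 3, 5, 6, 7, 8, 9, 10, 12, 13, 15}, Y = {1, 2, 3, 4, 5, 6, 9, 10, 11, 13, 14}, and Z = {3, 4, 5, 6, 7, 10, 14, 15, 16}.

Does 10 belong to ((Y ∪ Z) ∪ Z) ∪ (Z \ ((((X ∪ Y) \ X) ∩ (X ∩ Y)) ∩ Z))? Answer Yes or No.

10 ∈ Y and 10 ∈ Z, so 10 ∈ Y ∪ Z
10 ∈ (Y ∪ Z) and 10 ∈ Z, so 10 ∈ (Y ∪ Z) ∪ Z
10 ∈ X and 10 ∈ Y, so 10 ∈ X ∪ Y
10 ∈ (X ∪ Y) and 10 ∈ X, so 10 ∉ (X ∪ Y) \ X
10 ∈ X and 10 ∈ Y, so 10 ∈ X ∩ Y
10 ∉ ((X ∪ Y) \ X) and 10 ∈ (X ∩ Y), so 10 ∉ ((X ∪ Y) \ X) ∩ (X ∩ Y)
10 ∉ (((X ∪ Y) \ X) ∩ (X ∩ Y)) and 10 ∈ Z, so 10 ∉ (((X ∪ Y) \ X) ∩ (X ∩ Y)) ∩ Z
10 ∈ Z and 10 ∉ ((((X ∪ Y) \ X) ∩ (X ∩ Y)) ∩ Z), so 10 ∈ Z \ ((((X ∪ Y) \ X) ∩ (X ∩ Y)) ∩ Z)
10 ∈ ((Y ∪ Z) ∪ Z) and 10 ∈ (Z \ ((((X ∪ Y) \ X) ∩ (X ∩ Y)) ∩ Z)), so 10 ∈ ((Y ∪ Z) ∪ Z) ∪ (Z \ ((((X ∪ Y) \ X) ∩ (X ∩ Y)) ∩ Z))

Yes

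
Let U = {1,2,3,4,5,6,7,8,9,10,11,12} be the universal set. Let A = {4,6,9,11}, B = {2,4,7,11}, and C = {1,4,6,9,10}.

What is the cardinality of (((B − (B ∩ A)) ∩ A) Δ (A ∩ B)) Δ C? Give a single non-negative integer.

B ∩ A = {4,11}
B − (B ∩ A) = {2,7}
(B − (B ∩ A)) ∩ A = {}
A ∩ B = {4,11}
((B − (B ∩ A)) ∩ A) Δ (A ∩ B) = {4,11}
(((B − (B ∩ A)) ∩ A) Δ (A ∩ B)) Δ C = {1,6,9,10,11}
|(((B − (B ∩ A)) ∩ A) Δ (A ∩ B)) Δ C| = 5

5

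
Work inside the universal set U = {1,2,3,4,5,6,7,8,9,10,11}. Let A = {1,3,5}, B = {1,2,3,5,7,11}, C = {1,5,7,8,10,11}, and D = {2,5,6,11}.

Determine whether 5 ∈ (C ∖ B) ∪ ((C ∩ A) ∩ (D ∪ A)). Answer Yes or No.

Yes

5 ∈ C and 5 ∈ B, so 5 ∉ C ∖ B
5 ∈ C and 5 ∈ A, so 5 ∈ C ∩ A
5 ∈ D and 5 ∈ A, so 5 ∈ D ∪ A
5 ∈ (C ∩ A) and 5 ∈ (D ∪ A), so 5 ∈ (C ∩ A) ∩ (D ∪ A)
5 ∉ (C ∖ B) and 5 ∈ ((C ∩ A) ∩ (D ∪ A)), so 5 ∈ (C ∖ B) ∪ ((C ∩ A) ∩ (D ∪ A))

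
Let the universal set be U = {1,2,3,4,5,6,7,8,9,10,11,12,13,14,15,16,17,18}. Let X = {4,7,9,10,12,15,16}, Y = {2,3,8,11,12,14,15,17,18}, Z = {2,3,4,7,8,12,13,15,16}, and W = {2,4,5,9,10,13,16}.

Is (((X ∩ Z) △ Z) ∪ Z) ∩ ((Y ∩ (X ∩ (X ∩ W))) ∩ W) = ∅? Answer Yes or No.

X ∩ Z = {4,7,12,15,16}
(X ∩ Z) △ Z = {2,3,8,13}
((X ∩ Z) △ Z) ∪ Z = {2,3,4,7,8,12,13,15,16}
X ∩ W = {4,9,10,16}
X ∩ (X ∩ W) = {4,9,10,16}
Y ∩ (X ∩ (X ∩ W)) = {}
(Y ∩ (X ∩ (X ∩ W))) ∩ W = {}
{2,3,4,7,8,12,13,15,16} and {} share no elements.

Yes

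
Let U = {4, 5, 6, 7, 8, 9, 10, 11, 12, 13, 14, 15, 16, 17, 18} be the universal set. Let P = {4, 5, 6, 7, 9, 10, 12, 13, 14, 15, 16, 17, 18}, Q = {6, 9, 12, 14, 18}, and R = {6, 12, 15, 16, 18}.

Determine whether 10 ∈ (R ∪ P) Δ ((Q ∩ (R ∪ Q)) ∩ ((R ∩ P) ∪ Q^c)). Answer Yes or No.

Yes

10 ∉ R and 10 ∈ P, so 10 ∈ R ∪ P
10 ∉ R and 10 ∉ Q, so 10 ∉ R ∪ Q
10 ∉ Q and 10 ∉ (R ∪ Q), so 10 ∉ Q ∩ (R ∪ Q)
10 ∉ R and 10 ∈ P, so 10 ∉ R ∩ P
10 ∉ Q, so 10 ∈ Q^c
10 ∉ (R ∩ P) and 10 ∈ Q^c, so 10 ∈ (R ∩ P) ∪ Q^c
10 ∉ (Q ∩ (R ∪ Q)) and 10 ∈ ((R ∩ P) ∪ Q^c), so 10 ∉ (Q ∩ (R ∪ Q)) ∩ ((R ∩ P) ∪ Q^c)
10 ∈ (R ∪ P) and 10 ∉ ((Q ∩ (R ∪ Q)) ∩ ((R ∩ P) ∪ Q^c)), so 10 ∈ (R ∪ P) Δ ((Q ∩ (R ∪ Q)) ∩ ((R ∩ P) ∪ Q^c))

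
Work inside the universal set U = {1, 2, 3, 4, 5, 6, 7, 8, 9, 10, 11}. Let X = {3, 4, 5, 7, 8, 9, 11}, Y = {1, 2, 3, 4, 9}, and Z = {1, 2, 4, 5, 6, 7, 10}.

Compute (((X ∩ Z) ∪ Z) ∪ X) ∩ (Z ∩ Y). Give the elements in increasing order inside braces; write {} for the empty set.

{1, 2, 4}

X ∩ Z = {4, 5, 7}
(X ∩ Z) ∪ Z = {1, 2, 4, 5, 6, 7, 10}
((X ∩ Z) ∪ Z) ∪ X = {1, 2, 3, 4, 5, 6, 7, 8, 9, 10, 11}
Z ∩ Y = {1, 2, 4}
(((X ∩ Z) ∪ Z) ∪ X) ∩ (Z ∩ Y) = {1, 2, 4}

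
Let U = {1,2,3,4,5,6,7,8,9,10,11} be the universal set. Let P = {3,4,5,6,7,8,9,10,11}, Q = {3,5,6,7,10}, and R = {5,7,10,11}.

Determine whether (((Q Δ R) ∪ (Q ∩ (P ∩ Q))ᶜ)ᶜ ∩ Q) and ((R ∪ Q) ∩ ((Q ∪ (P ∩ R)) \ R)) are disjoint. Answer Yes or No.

Yes

Q Δ R = {3,6,11}
P ∩ Q = {3,5,6,7,10}
Q ∩ (P ∩ Q) = {3,5,6,7,10}
(Q ∩ (P ∩ Q))ᶜ = {1,2,4,8,9,11}
(Q Δ R) ∪ (Q ∩ (P ∩ Q))ᶜ = {1,2,3,4,6,8,9,11}
((Q Δ R) ∪ (Q ∩ (P ∩ Q))ᶜ)ᶜ = {5,7,10}
((Q Δ R) ∪ (Q ∩ (P ∩ Q))ᶜ)ᶜ ∩ Q = {5,7,10}
R ∪ Q = {3,5,6,7,10,11}
P ∩ R = {5,7,10,11}
Q ∪ (P ∩ R) = {3,5,6,7,10,11}
(Q ∪ (P ∩ R)) \ R = {3,6}
(R ∪ Q) ∩ ((Q ∪ (P ∩ R)) \ R) = {3,6}
{5,7,10} and {3,6} share no elements.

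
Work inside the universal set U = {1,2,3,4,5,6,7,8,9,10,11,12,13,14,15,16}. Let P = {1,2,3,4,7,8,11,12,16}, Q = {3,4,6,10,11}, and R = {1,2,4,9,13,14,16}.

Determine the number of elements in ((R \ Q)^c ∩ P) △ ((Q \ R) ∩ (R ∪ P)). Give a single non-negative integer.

4

R \ Q = {1,2,9,13,14,16}
(R \ Q)^c = {3,4,5,6,7,8,10,11,12,15}
(R \ Q)^c ∩ P = {3,4,7,8,11,12}
Q \ R = {3,6,10,11}
R ∪ P = {1,2,3,4,7,8,9,11,12,13,14,16}
(Q \ R) ∩ (R ∪ P) = {3,11}
((R \ Q)^c ∩ P) △ ((Q \ R) ∩ (R ∪ P)) = {4,7,8,12}
|((R \ Q)^c ∩ P) △ ((Q \ R) ∩ (R ∪ P))| = 4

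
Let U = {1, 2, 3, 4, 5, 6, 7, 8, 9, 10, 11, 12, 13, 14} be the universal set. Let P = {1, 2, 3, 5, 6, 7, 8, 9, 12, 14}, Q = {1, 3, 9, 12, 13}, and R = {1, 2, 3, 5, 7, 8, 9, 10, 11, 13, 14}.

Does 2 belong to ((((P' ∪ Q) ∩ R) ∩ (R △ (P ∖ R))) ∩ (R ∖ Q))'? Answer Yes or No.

2 ∈ P, so 2 ∉ P'
2 ∉ P' and 2 ∉ Q, so 2 ∉ P' ∪ Q
2 ∉ (P' ∪ Q) and 2 ∈ R, so 2 ∉ (P' ∪ Q) ∩ R
2 ∈ P and 2 ∈ R, so 2 ∉ P ∖ R
2 ∈ R and 2 ∉ (P ∖ R), so 2 ∈ R △ (P ∖ R)
2 ∉ ((P' ∪ Q) ∩ R) and 2 ∈ (R △ (P ∖ R)), so 2 ∉ ((P' ∪ Q) ∩ R) ∩ (R △ (P ∖ R))
2 ∈ R and 2 ∉ Q, so 2 ∈ R ∖ Q
2 ∉ (((P' ∪ Q) ∩ R) ∩ (R △ (P ∖ R))) and 2 ∈ (R ∖ Q), so 2 ∉ (((P' ∪ Q) ∩ R) ∩ (R △ (P ∖ R))) ∩ (R ∖ Q)
2 ∈ ((((P' ∪ Q) ∩ R) ∩ (R △ (P ∖ R))) ∩ (R ∖ Q))' since 2 ∉ ((((P' ∪ Q) ∩ R) ∩ (R △ (P ∖ R))) ∩ (R ∖ Q))

Yes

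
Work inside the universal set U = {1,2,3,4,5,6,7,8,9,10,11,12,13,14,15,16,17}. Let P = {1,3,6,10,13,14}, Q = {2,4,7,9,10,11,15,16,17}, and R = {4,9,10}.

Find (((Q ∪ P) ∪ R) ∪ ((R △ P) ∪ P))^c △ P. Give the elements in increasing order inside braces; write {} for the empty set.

{1,3,5,6,8,10,12,13,14}

Q ∪ P = {1,2,3,4,6,7,9,10,11,13,14,15,16,17}
(Q ∪ P) ∪ R = {1,2,3,4,6,7,9,10,11,13,14,15,16,17}
R △ P = {1,3,4,6,9,13,14}
(R △ P) ∪ P = {1,3,4,6,9,10,13,14}
((Q ∪ P) ∪ R) ∪ ((R △ P) ∪ P) = {1,2,3,4,6,7,9,10,11,13,14,15,16,17}
(((Q ∪ P) ∪ R) ∪ ((R △ P) ∪ P))^c = {5,8,12}
(((Q ∪ P) ∪ R) ∪ ((R △ P) ∪ P))^c △ P = {1,3,5,6,8,10,12,13,14}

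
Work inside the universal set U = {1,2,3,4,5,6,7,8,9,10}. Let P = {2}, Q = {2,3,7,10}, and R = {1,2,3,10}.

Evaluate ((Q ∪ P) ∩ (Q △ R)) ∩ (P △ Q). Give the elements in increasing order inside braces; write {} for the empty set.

Q ∪ P = {2,3,7,10}
Q △ R = {1,7}
(Q ∪ P) ∩ (Q △ R) = {7}
P △ Q = {3,7,10}
((Q ∪ P) ∩ (Q △ R)) ∩ (P △ Q) = {7}

{7}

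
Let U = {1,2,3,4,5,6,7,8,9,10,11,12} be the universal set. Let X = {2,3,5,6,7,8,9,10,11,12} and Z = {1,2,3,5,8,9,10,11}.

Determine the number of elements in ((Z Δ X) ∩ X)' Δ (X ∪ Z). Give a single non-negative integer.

4

Z Δ X = {1,6,7,12}
(Z Δ X) ∩ X = {6,7,12}
((Z Δ X) ∩ X)' = {1,2,3,4,5,8,9,10,11}
X ∪ Z = {1,2,3,5,6,7,8,9,10,11,12}
((Z Δ X) ∩ X)' Δ (X ∪ Z) = {4,6,7,12}
|((Z Δ X) ∩ X)' Δ (X ∪ Z)| = 4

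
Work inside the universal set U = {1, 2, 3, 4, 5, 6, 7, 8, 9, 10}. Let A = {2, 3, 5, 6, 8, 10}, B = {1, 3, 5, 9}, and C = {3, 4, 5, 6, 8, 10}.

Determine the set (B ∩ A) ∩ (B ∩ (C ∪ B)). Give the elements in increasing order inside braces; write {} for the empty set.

B ∩ A = {3, 5}
C ∪ B = {1, 3, 4, 5, 6, 8, 9, 10}
B ∩ (C ∪ B) = {1, 3, 5, 9}
(B ∩ A) ∩ (B ∩ (C ∪ B)) = {3, 5}

{3, 5}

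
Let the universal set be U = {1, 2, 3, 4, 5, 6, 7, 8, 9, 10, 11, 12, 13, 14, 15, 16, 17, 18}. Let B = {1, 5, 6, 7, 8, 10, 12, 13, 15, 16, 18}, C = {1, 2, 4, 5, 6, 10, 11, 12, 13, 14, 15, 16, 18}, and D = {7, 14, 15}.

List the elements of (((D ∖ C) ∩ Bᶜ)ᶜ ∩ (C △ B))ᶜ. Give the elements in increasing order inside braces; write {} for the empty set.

D ∖ C = {7}
Bᶜ = {2, 3, 4, 9, 11, 14, 17}
(D ∖ C) ∩ Bᶜ = {}
((D ∖ C) ∩ Bᶜ)ᶜ = {1, 2, 3, 4, 5, 6, 7, 8, 9, 10, 11, 12, 13, 14, 15, 16, 17, 18}
C △ B = {2, 4, 7, 8, 11, 14}
((D ∖ C) ∩ Bᶜ)ᶜ ∩ (C △ B) = {2, 4, 7, 8, 11, 14}
(((D ∖ C) ∩ Bᶜ)ᶜ ∩ (C △ B))ᶜ = {1, 3, 5, 6, 9, 10, 12, 13, 15, 16, 17, 18}

{1, 3, 5, 6, 9, 10, 12, 13, 15, 16, 17, 18}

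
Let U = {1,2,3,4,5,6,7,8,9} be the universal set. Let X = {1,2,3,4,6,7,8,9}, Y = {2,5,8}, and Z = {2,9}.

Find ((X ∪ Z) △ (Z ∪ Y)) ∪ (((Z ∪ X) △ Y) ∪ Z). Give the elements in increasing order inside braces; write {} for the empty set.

X ∪ Z = {1,2,3,4,6,7,8,9}
Z ∪ Y = {2,5,8,9}
(X ∪ Z) △ (Z ∪ Y) = {1,3,4,5,6,7}
Z ∪ X = {1,2,3,4,6,7,8,9}
(Z ∪ X) △ Y = {1,3,4,5,6,7,9}
((Z ∪ X) △ Y) ∪ Z = {1,2,3,4,5,6,7,9}
((X ∪ Z) △ (Z ∪ Y)) ∪ (((Z ∪ X) △ Y) ∪ Z) = {1,2,3,4,5,6,7,9}

{1,2,3,4,5,6,7,9}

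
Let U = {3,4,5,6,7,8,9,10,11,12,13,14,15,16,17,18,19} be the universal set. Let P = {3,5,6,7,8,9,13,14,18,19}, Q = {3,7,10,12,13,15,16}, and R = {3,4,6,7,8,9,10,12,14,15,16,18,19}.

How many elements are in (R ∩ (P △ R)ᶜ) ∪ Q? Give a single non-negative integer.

13

P △ R = {4,5,10,12,13,15,16}
(P △ R)ᶜ = {3,6,7,8,9,11,14,17,18,19}
R ∩ (P △ R)ᶜ = {3,6,7,8,9,14,18,19}
(R ∩ (P △ R)ᶜ) ∪ Q = {3,6,7,8,9,10,12,13,14,15,16,18,19}
|(R ∩ (P △ R)ᶜ) ∪ Q| = 13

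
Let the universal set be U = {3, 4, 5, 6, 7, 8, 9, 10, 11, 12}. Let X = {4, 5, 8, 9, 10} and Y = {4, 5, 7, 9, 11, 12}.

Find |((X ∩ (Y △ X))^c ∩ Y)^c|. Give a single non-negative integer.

4

Y △ X = {7, 8, 10, 11, 12}
X ∩ (Y △ X) = {8, 10}
(X ∩ (Y △ X))^c = {3, 4, 5, 6, 7, 9, 11, 12}
(X ∩ (Y △ X))^c ∩ Y = {4, 5, 7, 9, 11, 12}
((X ∩ (Y △ X))^c ∩ Y)^c = {3, 6, 8, 10}
|((X ∩ (Y △ X))^c ∩ Y)^c| = 4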